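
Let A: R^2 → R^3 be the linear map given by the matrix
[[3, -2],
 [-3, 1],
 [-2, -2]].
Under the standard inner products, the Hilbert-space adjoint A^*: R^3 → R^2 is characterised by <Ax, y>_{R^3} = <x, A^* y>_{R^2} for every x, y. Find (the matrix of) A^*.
A^* = A^T =
[[3, -3, -2],
 [-2, 1, -2]]

For real matrices with standard dot products, the defining identity <Ax, y> = <x, A^* y> gives (Ax)^T y = x^T (A^*) y, i.e. x^T A^T y = x^T (A^*) y. Since this holds for all x, y, we must have A^* = A^T. Therefore
A^* =
[[3, -3, -2],
 [-2, 1, -2]].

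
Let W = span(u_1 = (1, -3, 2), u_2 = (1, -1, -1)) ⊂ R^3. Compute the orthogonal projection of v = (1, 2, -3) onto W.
proj_W(v) = (13/38, 61/38, -62/19)

Set up U = [u_1 | ... | u_2] ∈ R^(3×2). The projector onto W = col(U) is P = U (U^T U)^(-1) U^T.
Compute U^T U =
  [14, 2]
  [2, 3],
and U^T v = (-11, 2).
Solve U^T U · c = U^T v for the coefficients: c = (-37/38, 25/19). The projection is proj_W(v) = U c.
Check: (v - proj_W(v)) · u_1 = 0  (should be 0).
Check: (v - proj_W(v)) · u_2 = 0  (should be 0).
Result: proj_W(v) = (13/38, 61/38, -62/19).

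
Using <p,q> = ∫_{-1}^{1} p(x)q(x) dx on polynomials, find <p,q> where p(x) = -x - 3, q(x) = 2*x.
<p,q> = -4/3

Expand the product: p(x)·q(x) = -2*x^2 - 6*x.
∫_{-1}^{1} of each monomial x^k gives [2/(k+1) if k even, 0 if k odd]. Integrating term-by-term (or equivalently evaluating the antiderivative F(x) = -2*x^3/3 - 3*x^2 at the endpoints):
  F(1) − F(−1) = -11/3 − (-7/3) = -4/3.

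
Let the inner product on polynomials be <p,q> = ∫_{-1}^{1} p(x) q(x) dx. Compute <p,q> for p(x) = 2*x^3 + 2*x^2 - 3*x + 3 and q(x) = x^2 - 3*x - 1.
<p,q> = -14/15

Expand the product: p(x)·q(x) = 2*x^5 - 4*x^4 - 11*x^3 + 10*x^2 - 6*x - 3.
∫_{-1}^{1} of each monomial x^k gives [2/(k+1) if k even, 0 if k odd]. Integrating term-by-term (or equivalently evaluating the antiderivative F(x) = x^6/3 - 4*x^5/5 - 11*x^4/4 + 10*x^3/3 - 3*x^2 - 3*x at the endpoints):
  F(1) − F(−1) = -353/60 − (-99/20) = -14/15.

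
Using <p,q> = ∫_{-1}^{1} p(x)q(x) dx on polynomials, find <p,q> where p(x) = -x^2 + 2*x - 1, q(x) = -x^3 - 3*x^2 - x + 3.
<p,q> = -104/15

Expand the product: p(x)·q(x) = x^5 + x^4 - 4*x^3 - 2*x^2 + 7*x - 3.
∫_{-1}^{1} of each monomial x^k gives [2/(k+1) if k even, 0 if k odd]. Integrating term-by-term (or equivalently evaluating the antiderivative F(x) = x^6/6 + x^5/5 - x^4 - 2*x^3/3 + 7*x^2/2 - 3*x at the endpoints):
  F(1) − F(−1) = -4/5 − (92/15) = -104/15.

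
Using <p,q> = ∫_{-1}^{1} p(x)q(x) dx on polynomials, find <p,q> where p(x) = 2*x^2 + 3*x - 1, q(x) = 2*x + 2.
<p,q> = 8/3

Expand the product: p(x)·q(x) = 4*x^3 + 10*x^2 + 4*x - 2.
∫_{-1}^{1} of each monomial x^k gives [2/(k+1) if k even, 0 if k odd]. Integrating term-by-term (or equivalently evaluating the antiderivative F(x) = x^4 + 10*x^3/3 + 2*x^2 - 2*x at the endpoints):
  F(1) − F(−1) = 13/3 − (5/3) = 8/3.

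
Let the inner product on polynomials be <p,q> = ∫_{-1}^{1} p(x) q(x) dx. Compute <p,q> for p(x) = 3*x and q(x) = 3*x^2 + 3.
<p,q> = 0

Expand the product: p(x)·q(x) = 9*x^3 + 9*x.
∫_{-1}^{1} of each monomial x^k gives [2/(k+1) if k even, 0 if k odd]. Integrating term-by-term (or equivalently evaluating the antiderivative F(x) = 9*x^4/4 + 9*x^2/2 at the endpoints):
  F(1) − F(−1) = 27/4 − (27/4) = 0.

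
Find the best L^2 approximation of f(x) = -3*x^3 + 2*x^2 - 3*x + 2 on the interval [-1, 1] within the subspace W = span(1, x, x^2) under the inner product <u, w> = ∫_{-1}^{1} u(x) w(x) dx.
g(x) = 2*x^2 - 24*x/5 + 2

The best approximation g ∈ W is the orthogonal projection of f onto W. Writing g = a_0 + a_1 x + a_2 x^2, the coefficients solve the normal equations G · a = b where
  G_{ij} = <φ_i, φ_j> and b_i = <f, φ_i>, with φ_0 = 1, φ_1 = x, φ_2 = x^2.
G =
  [2, 0, 2/3]
  [0, 2/3, 0]
  [2/3, 0, 2/5],
b = (16/3, -16/5, 32/15).
Solving gives a_0 = 2, a_1 = -24/5, a_2 = 2, so
  g(x) = 2*x^2 - 24*x/5 + 2.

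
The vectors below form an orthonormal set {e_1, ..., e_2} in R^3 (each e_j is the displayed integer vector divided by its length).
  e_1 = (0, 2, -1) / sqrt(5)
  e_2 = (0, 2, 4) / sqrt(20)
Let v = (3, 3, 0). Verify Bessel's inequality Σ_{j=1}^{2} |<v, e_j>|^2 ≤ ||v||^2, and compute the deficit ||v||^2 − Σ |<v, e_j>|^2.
Σ |<v, e_j>|^2 = 9; ||v||^2 = 18; deficit = 9

Write each e_j = u_j / sqrt(<u_j, u_j>) where u_j is the displayed integer vector. Then <v, e_j> = <v, u_j> / sqrt(<u_j, u_j>), so |<v, e_j>|^2 = <v, u_j>^2 / <u_j, u_j>.
Coefficients: <v, e_1> = 6/sqrt(5), <v, e_2> = 6/sqrt(20).
Square and sum: Σ |<v, e_j>|^2 = 9.
Compute ||v||^2 = v·v = 18.
Deficit = 18 − 9 = 9 ≥ 0, confirming Bessel's inequality. (The deficit equals ||v − Σ <v,e_j> e_j||^2, the squared distance from v to span{e_j}.)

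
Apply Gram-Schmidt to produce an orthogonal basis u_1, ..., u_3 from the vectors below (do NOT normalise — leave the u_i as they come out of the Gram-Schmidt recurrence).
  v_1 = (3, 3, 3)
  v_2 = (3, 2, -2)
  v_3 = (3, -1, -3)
Orthogonal basis:
  u_1 = (3, 3, 3)
  u_2 = (2, 1, -3)
  u_3 = (4/3, -5/3, 1/3)

Apply the Gram-Schmidt recurrence
  u_1 = v_1
  u_i = v_i − Σ_{j<i} ((v_i · u_j) / (u_j · u_j)) · u_j.

Step by step this gives:
  u_1 = (3, 3, 3)
  u_2 = (2, 1, -3)
  u_3 = (4/3, -5/3, 1/3)

Orthogonality check:
  u_2 · u_1 = 0 (should be 0)
  u_3 · u_1 = 0 (should be 0)
  u_3 · u_2 = 0 (should be 0)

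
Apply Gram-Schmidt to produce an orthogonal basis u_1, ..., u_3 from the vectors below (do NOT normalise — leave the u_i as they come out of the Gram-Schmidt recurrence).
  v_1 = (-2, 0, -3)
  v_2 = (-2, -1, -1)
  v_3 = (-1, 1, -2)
Orthogonal basis:
  u_1 = (-2, 0, -3)
  u_2 = (-12/13, -1, 8/13)
  u_3 = (-9/29, 12/29, 6/29)

Apply the Gram-Schmidt recurrence
  u_1 = v_1
  u_i = v_i − Σ_{j<i} ((v_i · u_j) / (u_j · u_j)) · u_j.

Step by step this gives:
  u_1 = (-2, 0, -3)
  u_2 = (-12/13, -1, 8/13)
  u_3 = (-9/29, 12/29, 6/29)

Orthogonality check:
  u_2 · u_1 = 0 (should be 0)
  u_3 · u_1 = 0 (should be 0)
  u_3 · u_2 = 0 (should be 0)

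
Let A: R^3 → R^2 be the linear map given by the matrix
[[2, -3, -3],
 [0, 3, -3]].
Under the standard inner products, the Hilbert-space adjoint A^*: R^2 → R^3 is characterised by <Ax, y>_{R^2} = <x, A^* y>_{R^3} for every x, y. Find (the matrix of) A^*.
A^* = A^T =
[[2, 0],
 [-3, 3],
 [-3, -3]]

For real matrices with standard dot products, the defining identity <Ax, y> = <x, A^* y> gives (Ax)^T y = x^T (A^*) y, i.e. x^T A^T y = x^T (A^*) y. Since this holds for all x, y, we must have A^* = A^T. Therefore
A^* =
[[2, 0],
 [-3, 3],
 [-3, -3]].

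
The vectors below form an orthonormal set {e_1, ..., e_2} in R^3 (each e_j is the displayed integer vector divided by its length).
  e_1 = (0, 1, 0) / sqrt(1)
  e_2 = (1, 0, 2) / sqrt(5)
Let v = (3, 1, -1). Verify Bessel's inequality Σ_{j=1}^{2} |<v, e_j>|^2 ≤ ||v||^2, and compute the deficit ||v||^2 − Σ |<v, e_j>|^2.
Σ |<v, e_j>|^2 = 6/5; ||v||^2 = 11; deficit = 49/5

Write each e_j = u_j / sqrt(<u_j, u_j>) where u_j is the displayed integer vector. Then <v, e_j> = <v, u_j> / sqrt(<u_j, u_j>), so |<v, e_j>|^2 = <v, u_j>^2 / <u_j, u_j>.
Coefficients: <v, e_1> = 1/sqrt(1), <v, e_2> = 1/sqrt(5).
Square and sum: Σ |<v, e_j>|^2 = 6/5.
Compute ||v||^2 = v·v = 11.
Deficit = 11 − 6/5 = 49/5 ≥ 0, confirming Bessel's inequality. (The deficit equals ||v − Σ <v,e_j> e_j||^2, the squared distance from v to span{e_j}.)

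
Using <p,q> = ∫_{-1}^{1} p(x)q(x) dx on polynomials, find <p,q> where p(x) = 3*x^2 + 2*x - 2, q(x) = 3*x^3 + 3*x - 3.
<p,q> = 62/5

Expand the product: p(x)·q(x) = 9*x^5 + 6*x^4 + 3*x^3 - 3*x^2 - 12*x + 6.
∫_{-1}^{1} of each monomial x^k gives [2/(k+1) if k even, 0 if k odd]. Integrating term-by-term (or equivalently evaluating the antiderivative F(x) = 3*x^6/2 + 6*x^5/5 + 3*x^4/4 - x^3 - 6*x^2 + 6*x at the endpoints):
  F(1) − F(−1) = 49/20 − (-199/20) = 62/5.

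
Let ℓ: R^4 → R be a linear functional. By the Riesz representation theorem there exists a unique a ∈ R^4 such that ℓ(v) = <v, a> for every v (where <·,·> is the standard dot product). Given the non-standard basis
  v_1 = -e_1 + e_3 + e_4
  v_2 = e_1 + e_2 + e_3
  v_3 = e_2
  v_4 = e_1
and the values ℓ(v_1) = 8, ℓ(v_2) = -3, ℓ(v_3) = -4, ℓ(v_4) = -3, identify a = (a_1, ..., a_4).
a = (-3, -4, 4, 1)

Write a = (a_1, ..., a_4) in the standard basis. For each basis vector v_i, ℓ(v_i) = <v_i, a> is a linear equation in the a_j's. Collect the n equations into a matrix system V a = ℓ, where row i of V is v_i (expressed in the standard basis). Since V is invertible (lower-triangular with 1s on the diagonal, up to permutation), solve by back-substitution:
  V =
[[-1, 0, 1, 1],
 [1, 1, 1, 0],
 [0, 1, 0, 0],
 [1, 0, 0, 0]]
  V a = (8, -3, -4, -3)
Solving gives a = (-3, -4, 4, 1).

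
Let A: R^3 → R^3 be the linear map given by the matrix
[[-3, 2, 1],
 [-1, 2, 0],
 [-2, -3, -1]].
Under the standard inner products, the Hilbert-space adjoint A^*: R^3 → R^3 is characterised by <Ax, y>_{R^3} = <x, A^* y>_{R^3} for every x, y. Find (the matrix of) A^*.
A^* = A^T =
[[-3, -1, -2],
 [2, 2, -3],
 [1, 0, -1]]

For real matrices with standard dot products, the defining identity <Ax, y> = <x, A^* y> gives (Ax)^T y = x^T (A^*) y, i.e. x^T A^T y = x^T (A^*) y. Since this holds for all x, y, we must have A^* = A^T. Therefore
A^* =
[[-3, -1, -2],
 [2, 2, -3],
 [1, 0, -1]].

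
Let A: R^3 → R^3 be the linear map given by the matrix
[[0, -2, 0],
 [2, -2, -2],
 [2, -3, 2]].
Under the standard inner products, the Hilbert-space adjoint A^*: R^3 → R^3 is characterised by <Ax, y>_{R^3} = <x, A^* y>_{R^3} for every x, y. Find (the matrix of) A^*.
A^* = A^T =
[[0, 2, 2],
 [-2, -2, -3],
 [0, -2, 2]]

For real matrices with standard dot products, the defining identity <Ax, y> = <x, A^* y> gives (Ax)^T y = x^T (A^*) y, i.e. x^T A^T y = x^T (A^*) y. Since this holds for all x, y, we must have A^* = A^T. Therefore
A^* =
[[0, 2, 2],
 [-2, -2, -3],
 [0, -2, 2]].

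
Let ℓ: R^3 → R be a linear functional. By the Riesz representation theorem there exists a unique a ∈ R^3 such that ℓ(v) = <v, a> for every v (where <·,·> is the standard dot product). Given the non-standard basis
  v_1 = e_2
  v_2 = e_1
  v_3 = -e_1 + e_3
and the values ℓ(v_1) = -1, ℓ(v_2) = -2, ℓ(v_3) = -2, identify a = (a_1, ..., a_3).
a = (-2, -1, -4)

Write a = (a_1, ..., a_3) in the standard basis. For each basis vector v_i, ℓ(v_i) = <v_i, a> is a linear equation in the a_j's. Collect the n equations into a matrix system V a = ℓ, where row i of V is v_i (expressed in the standard basis). Since V is invertible (lower-triangular with 1s on the diagonal, up to permutation), solve by back-substitution:
  V =
[[0, 1, 0],
 [1, 0, 0],
 [-1, 0, 1]]
  V a = (-1, -2, -2)
Solving gives a = (-2, -1, -4).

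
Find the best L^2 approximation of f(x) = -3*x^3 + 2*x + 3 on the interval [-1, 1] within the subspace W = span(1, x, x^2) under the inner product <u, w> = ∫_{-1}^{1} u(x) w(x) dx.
g(x) = x/5 + 3

The best approximation g ∈ W is the orthogonal projection of f onto W. Writing g = a_0 + a_1 x + a_2 x^2, the coefficients solve the normal equations G · a = b where
  G_{ij} = <φ_i, φ_j> and b_i = <f, φ_i>, with φ_0 = 1, φ_1 = x, φ_2 = x^2.
G =
  [2, 0, 2/3]
  [0, 2/3, 0]
  [2/3, 0, 2/5],
b = (6, 2/15, 2).
Solving gives a_0 = 3, a_1 = 1/5, a_2 = 0, so
  g(x) = x/5 + 3.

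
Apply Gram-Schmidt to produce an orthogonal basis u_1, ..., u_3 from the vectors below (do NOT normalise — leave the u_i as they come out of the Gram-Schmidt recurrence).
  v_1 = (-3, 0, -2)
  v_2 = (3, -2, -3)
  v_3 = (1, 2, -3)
Orthogonal basis:
  u_1 = (-3, 0, -2)
  u_2 = (30/13, -2, -45/13)
  u_3 = (208/277, 780/277, -312/277)

Apply the Gram-Schmidt recurrence
  u_1 = v_1
  u_i = v_i − Σ_{j<i} ((v_i · u_j) / (u_j · u_j)) · u_j.

Step by step this gives:
  u_1 = (-3, 0, -2)
  u_2 = (30/13, -2, -45/13)
  u_3 = (208/277, 780/277, -312/277)

Orthogonality check:
  u_2 · u_1 = 0 (should be 0)
  u_3 · u_1 = 0 (should be 0)
  u_3 · u_2 = 0 (should be 0)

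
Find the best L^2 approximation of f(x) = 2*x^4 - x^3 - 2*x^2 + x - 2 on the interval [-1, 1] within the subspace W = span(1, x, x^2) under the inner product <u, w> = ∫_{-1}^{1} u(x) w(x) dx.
g(x) = -2*x^2/7 + 2*x/5 - 76/35

The best approximation g ∈ W is the orthogonal projection of f onto W. Writing g = a_0 + a_1 x + a_2 x^2, the coefficients solve the normal equations G · a = b where
  G_{ij} = <φ_i, φ_j> and b_i = <f, φ_i>, with φ_0 = 1, φ_1 = x, φ_2 = x^2.
G =
  [2, 0, 2/3]
  [0, 2/3, 0]
  [2/3, 0, 2/5],
b = (-68/15, 4/15, -164/105).
Solving gives a_0 = -76/35, a_1 = 2/5, a_2 = -2/7, so
  g(x) = -2*x^2/7 + 2*x/5 - 76/35.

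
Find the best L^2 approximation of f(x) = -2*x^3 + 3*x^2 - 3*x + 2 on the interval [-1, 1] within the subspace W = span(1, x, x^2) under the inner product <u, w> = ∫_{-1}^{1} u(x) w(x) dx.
g(x) = 3*x^2 - 21*x/5 + 2

The best approximation g ∈ W is the orthogonal projection of f onto W. Writing g = a_0 + a_1 x + a_2 x^2, the coefficients solve the normal equations G · a = b where
  G_{ij} = <φ_i, φ_j> and b_i = <f, φ_i>, with φ_0 = 1, φ_1 = x, φ_2 = x^2.
G =
  [2, 0, 2/3]
  [0, 2/3, 0]
  [2/3, 0, 2/5],
b = (6, -14/5, 38/15).
Solving gives a_0 = 2, a_1 = -21/5, a_2 = 3, so
  g(x) = 3*x^2 - 21*x/5 + 2.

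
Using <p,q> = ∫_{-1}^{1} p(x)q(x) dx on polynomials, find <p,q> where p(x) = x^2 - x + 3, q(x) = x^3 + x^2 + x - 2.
<p,q> = -12

Expand the product: p(x)·q(x) = x^5 + 3*x^3 + 5*x - 6.
∫_{-1}^{1} of each monomial x^k gives [2/(k+1) if k even, 0 if k odd]. Integrating term-by-term (or equivalently evaluating the antiderivative F(x) = x^6/6 + 3*x^4/4 + 5*x^2/2 - 6*x at the endpoints):
  F(1) − F(−1) = -31/12 − (113/12) = -12.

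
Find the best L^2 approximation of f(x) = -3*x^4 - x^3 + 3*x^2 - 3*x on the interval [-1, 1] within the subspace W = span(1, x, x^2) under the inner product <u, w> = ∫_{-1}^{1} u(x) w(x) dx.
g(x) = 3*x^2/7 - 18*x/5 + 9/35

The best approximation g ∈ W is the orthogonal projection of f onto W. Writing g = a_0 + a_1 x + a_2 x^2, the coefficients solve the normal equations G · a = b where
  G_{ij} = <φ_i, φ_j> and b_i = <f, φ_i>, with φ_0 = 1, φ_1 = x, φ_2 = x^2.
G =
  [2, 0, 2/3]
  [0, 2/3, 0]
  [2/3, 0, 2/5],
b = (4/5, -12/5, 12/35).
Solving gives a_0 = 9/35, a_1 = -18/5, a_2 = 3/7, so
  g(x) = 3*x^2/7 - 18*x/5 + 9/35.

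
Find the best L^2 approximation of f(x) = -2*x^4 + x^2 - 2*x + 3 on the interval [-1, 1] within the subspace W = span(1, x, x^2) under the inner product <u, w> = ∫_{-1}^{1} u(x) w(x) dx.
g(x) = -5*x^2/7 - 2*x + 111/35

The best approximation g ∈ W is the orthogonal projection of f onto W. Writing g = a_0 + a_1 x + a_2 x^2, the coefficients solve the normal equations G · a = b where
  G_{ij} = <φ_i, φ_j> and b_i = <f, φ_i>, with φ_0 = 1, φ_1 = x, φ_2 = x^2.
G =
  [2, 0, 2/3]
  [0, 2/3, 0]
  [2/3, 0, 2/5],
b = (88/15, -4/3, 64/35).
Solving gives a_0 = 111/35, a_1 = -2, a_2 = -5/7, so
  g(x) = -5*x^2/7 - 2*x + 111/35.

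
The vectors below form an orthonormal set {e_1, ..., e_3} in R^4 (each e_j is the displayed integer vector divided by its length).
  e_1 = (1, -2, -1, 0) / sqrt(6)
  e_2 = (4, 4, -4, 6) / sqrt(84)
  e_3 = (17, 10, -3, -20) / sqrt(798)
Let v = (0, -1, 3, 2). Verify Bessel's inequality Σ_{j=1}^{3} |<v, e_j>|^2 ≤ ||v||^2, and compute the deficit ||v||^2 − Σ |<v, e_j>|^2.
Σ |<v, e_j>|^2 = 269/57; ||v||^2 = 14; deficit = 529/57

Write each e_j = u_j / sqrt(<u_j, u_j>) where u_j is the displayed integer vector. Then <v, e_j> = <v, u_j> / sqrt(<u_j, u_j>), so |<v, e_j>|^2 = <v, u_j>^2 / <u_j, u_j>.
Coefficients: <v, e_1> = -1/sqrt(6), <v, e_2> = -4/sqrt(84), <v, e_3> = -59/sqrt(798).
Square and sum: Σ |<v, e_j>|^2 = 269/57.
Compute ||v||^2 = v·v = 14.
Deficit = 14 − 269/57 = 529/57 ≥ 0, confirming Bessel's inequality. (The deficit equals ||v − Σ <v,e_j> e_j||^2, the squared distance from v to span{e_j}.)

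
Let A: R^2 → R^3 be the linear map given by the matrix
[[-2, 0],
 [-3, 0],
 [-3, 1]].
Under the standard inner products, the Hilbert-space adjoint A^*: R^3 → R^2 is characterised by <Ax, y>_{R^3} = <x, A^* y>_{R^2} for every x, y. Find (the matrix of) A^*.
A^* = A^T =
[[-2, -3, -3],
 [0, 0, 1]]

For real matrices with standard dot products, the defining identity <Ax, y> = <x, A^* y> gives (Ax)^T y = x^T (A^*) y, i.e. x^T A^T y = x^T (A^*) y. Since this holds for all x, y, we must have A^* = A^T. Therefore
A^* =
[[-2, -3, -3],
 [0, 0, 1]].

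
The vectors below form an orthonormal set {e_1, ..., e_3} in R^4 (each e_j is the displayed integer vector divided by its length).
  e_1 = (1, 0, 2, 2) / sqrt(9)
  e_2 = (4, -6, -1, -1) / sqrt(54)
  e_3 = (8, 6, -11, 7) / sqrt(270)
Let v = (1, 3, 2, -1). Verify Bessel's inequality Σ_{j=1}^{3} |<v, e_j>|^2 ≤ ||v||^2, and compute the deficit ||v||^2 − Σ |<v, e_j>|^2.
Σ |<v, e_j>|^2 = 26/5; ||v||^2 = 15; deficit = 49/5

Write each e_j = u_j / sqrt(<u_j, u_j>) where u_j is the displayed integer vector. Then <v, e_j> = <v, u_j> / sqrt(<u_j, u_j>), so |<v, e_j>|^2 = <v, u_j>^2 / <u_j, u_j>.
Coefficients: <v, e_1> = 3/sqrt(9), <v, e_2> = -15/sqrt(54), <v, e_3> = -3/sqrt(270).
Square and sum: Σ |<v, e_j>|^2 = 26/5.
Compute ||v||^2 = v·v = 15.
Deficit = 15 − 26/5 = 49/5 ≥ 0, confirming Bessel's inequality. (The deficit equals ||v − Σ <v,e_j> e_j||^2, the squared distance from v to span{e_j}.)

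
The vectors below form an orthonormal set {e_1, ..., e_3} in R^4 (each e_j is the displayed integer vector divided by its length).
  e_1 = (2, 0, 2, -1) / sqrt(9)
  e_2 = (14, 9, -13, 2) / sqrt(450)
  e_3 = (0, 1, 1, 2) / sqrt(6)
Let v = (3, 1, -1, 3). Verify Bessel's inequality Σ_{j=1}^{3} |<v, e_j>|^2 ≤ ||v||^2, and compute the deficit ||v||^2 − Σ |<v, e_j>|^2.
Σ |<v, e_j>|^2 = 17; ||v||^2 = 20; deficit = 3

Write each e_j = u_j / sqrt(<u_j, u_j>) where u_j is the displayed integer vector. Then <v, e_j> = <v, u_j> / sqrt(<u_j, u_j>), so |<v, e_j>|^2 = <v, u_j>^2 / <u_j, u_j>.
Coefficients: <v, e_1> = 1/sqrt(9), <v, e_2> = 70/sqrt(450), <v, e_3> = 6/sqrt(6).
Square and sum: Σ |<v, e_j>|^2 = 17.
Compute ||v||^2 = v·v = 20.
Deficit = 20 − 17 = 3 ≥ 0, confirming Bessel's inequality. (The deficit equals ||v − Σ <v,e_j> e_j||^2, the squared distance from v to span{e_j}.)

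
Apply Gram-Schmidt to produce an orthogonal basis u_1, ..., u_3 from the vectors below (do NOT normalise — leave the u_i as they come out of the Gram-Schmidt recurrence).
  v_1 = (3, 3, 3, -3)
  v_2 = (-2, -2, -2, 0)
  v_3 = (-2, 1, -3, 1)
Orthogonal basis:
  u_1 = (3, 3, 3, -3)
  u_2 = (-1/2, -1/2, -1/2, -3/2)
  u_3 = (-2/3, 7/3, -5/3, 0)

Apply the Gram-Schmidt recurrence
  u_1 = v_1
  u_i = v_i − Σ_{j<i} ((v_i · u_j) / (u_j · u_j)) · u_j.

Step by step this gives:
  u_1 = (3, 3, 3, -3)
  u_2 = (-1/2, -1/2, -1/2, -3/2)
  u_3 = (-2/3, 7/3, -5/3, 0)

Orthogonality check:
  u_2 · u_1 = 0 (should be 0)
  u_3 · u_1 = 0 (should be 0)
  u_3 · u_2 = 0 (should be 0)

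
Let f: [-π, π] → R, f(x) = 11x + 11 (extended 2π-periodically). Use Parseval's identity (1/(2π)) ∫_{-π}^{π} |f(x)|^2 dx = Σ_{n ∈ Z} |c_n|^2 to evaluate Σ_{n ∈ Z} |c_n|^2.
Σ |c_n|^2 = 121π^2/3 + 121

Expand and integrate term by term over [-π, π]:
  ∫ (11x)^2 dx = 121·(2π^3/3); ∫ 2·11·(11)·x dx = 0 (odd integrand); ∫ 11^2 dx = 121·2π.
So (1/(2π)) ∫_{-π}^{π} (11x + 11)^2 dx = 121π^2/3 + 121 = 121π^2/3 + 121.
Parseval ⇒ Σ |c_n|^2 = 121π^2/3 + 121.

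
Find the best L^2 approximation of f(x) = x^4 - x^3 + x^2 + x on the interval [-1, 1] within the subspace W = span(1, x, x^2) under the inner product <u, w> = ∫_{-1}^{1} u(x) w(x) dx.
g(x) = 13*x^2/7 + 2*x/5 - 3/35

The best approximation g ∈ W is the orthogonal projection of f onto W. Writing g = a_0 + a_1 x + a_2 x^2, the coefficients solve the normal equations G · a = b where
  G_{ij} = <φ_i, φ_j> and b_i = <f, φ_i>, with φ_0 = 1, φ_1 = x, φ_2 = x^2.
G =
  [2, 0, 2/3]
  [0, 2/3, 0]
  [2/3, 0, 2/5],
b = (16/15, 4/15, 24/35).
Solving gives a_0 = -3/35, a_1 = 2/5, a_2 = 13/7, so
  g(x) = 13*x^2/7 + 2*x/5 - 3/35.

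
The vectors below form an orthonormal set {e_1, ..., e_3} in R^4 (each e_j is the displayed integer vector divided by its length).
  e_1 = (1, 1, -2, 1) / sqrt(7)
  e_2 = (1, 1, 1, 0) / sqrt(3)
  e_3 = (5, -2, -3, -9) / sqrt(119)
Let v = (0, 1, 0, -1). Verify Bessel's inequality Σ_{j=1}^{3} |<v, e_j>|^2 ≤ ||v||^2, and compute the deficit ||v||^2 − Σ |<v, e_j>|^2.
Σ |<v, e_j>|^2 = 38/51; ||v||^2 = 2; deficit = 64/51

Write each e_j = u_j / sqrt(<u_j, u_j>) where u_j is the displayed integer vector. Then <v, e_j> = <v, u_j> / sqrt(<u_j, u_j>), so |<v, e_j>|^2 = <v, u_j>^2 / <u_j, u_j>.
Coefficients: <v, e_1> = 0/sqrt(7), <v, e_2> = 1/sqrt(3), <v, e_3> = 7/sqrt(119).
Square and sum: Σ |<v, e_j>|^2 = 38/51.
Compute ||v||^2 = v·v = 2.
Deficit = 2 − 38/51 = 64/51 ≥ 0, confirming Bessel's inequality. (The deficit equals ||v − Σ <v,e_j> e_j||^2, the squared distance from v to span{e_j}.)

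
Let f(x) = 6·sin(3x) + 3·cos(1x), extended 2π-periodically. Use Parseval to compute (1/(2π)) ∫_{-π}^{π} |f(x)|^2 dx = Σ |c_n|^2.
Σ |c_n|^2 = 45/2

Expand |f|^2 and use orthogonality of {sin(nx), cos(mx)} on [-π, π]:
  ∫_{-π}^{π} sin(nx)^2 dx = π, ∫ cos(mx)^2 dx = π, and cross terms integrate to 0.
So ∫_{-π}^{π} f(x)^2 dx = 6^2 · π + 3^2 · π = (36 + 9)π.
Divide by 2π: (36 + 9)/2 = 45/2.
By Parseval, this equals Σ |c_n|^2.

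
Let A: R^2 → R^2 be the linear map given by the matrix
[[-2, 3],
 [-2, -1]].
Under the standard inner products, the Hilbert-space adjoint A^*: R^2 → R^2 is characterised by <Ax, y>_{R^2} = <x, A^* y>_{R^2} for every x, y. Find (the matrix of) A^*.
A^* = A^T =
[[-2, -2],
 [3, -1]]

For real matrices with standard dot products, the defining identity <Ax, y> = <x, A^* y> gives (Ax)^T y = x^T (A^*) y, i.e. x^T A^T y = x^T (A^*) y. Since this holds for all x, y, we must have A^* = A^T. Therefore
A^* =
[[-2, -2],
 [3, -1]].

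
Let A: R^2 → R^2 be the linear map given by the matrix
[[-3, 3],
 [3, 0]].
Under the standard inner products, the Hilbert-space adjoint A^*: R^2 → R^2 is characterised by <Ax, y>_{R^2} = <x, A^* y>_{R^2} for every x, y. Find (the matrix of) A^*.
A^* = A^T =
[[-3, 3],
 [3, 0]]

For real matrices with standard dot products, the defining identity <Ax, y> = <x, A^* y> gives (Ax)^T y = x^T (A^*) y, i.e. x^T A^T y = x^T (A^*) y. Since this holds for all x, y, we must have A^* = A^T. Therefore
A^* =
[[-3, 3],
 [3, 0]].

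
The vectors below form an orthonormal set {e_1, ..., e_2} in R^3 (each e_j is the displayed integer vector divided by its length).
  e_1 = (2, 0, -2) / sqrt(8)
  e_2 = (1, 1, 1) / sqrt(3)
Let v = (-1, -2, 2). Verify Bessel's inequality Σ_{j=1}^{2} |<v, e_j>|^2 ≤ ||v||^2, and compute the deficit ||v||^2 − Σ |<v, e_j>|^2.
Σ |<v, e_j>|^2 = 29/6; ||v||^2 = 9; deficit = 25/6

Write each e_j = u_j / sqrt(<u_j, u_j>) where u_j is the displayed integer vector. Then <v, e_j> = <v, u_j> / sqrt(<u_j, u_j>), so |<v, e_j>|^2 = <v, u_j>^2 / <u_j, u_j>.
Coefficients: <v, e_1> = -6/sqrt(8), <v, e_2> = -1/sqrt(3).
Square and sum: Σ |<v, e_j>|^2 = 29/6.
Compute ||v||^2 = v·v = 9.
Deficit = 9 − 29/6 = 25/6 ≥ 0, confirming Bessel's inequality. (The deficit equals ||v − Σ <v,e_j> e_j||^2, the squared distance from v to span{e_j}.)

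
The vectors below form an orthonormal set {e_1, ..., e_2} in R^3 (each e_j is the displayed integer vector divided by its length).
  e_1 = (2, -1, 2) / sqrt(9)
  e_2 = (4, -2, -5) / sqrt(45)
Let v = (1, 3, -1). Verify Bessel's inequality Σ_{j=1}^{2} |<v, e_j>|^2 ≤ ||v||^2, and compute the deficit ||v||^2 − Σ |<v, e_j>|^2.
Σ |<v, e_j>|^2 = 6/5; ||v||^2 = 11; deficit = 49/5

Write each e_j = u_j / sqrt(<u_j, u_j>) where u_j is the displayed integer vector. Then <v, e_j> = <v, u_j> / sqrt(<u_j, u_j>), so |<v, e_j>|^2 = <v, u_j>^2 / <u_j, u_j>.
Coefficients: <v, e_1> = -3/sqrt(9), <v, e_2> = 3/sqrt(45).
Square and sum: Σ |<v, e_j>|^2 = 6/5.
Compute ||v||^2 = v·v = 11.
Deficit = 11 − 6/5 = 49/5 ≥ 0, confirming Bessel's inequality. (The deficit equals ||v − Σ <v,e_j> e_j||^2, the squared distance from v to span{e_j}.)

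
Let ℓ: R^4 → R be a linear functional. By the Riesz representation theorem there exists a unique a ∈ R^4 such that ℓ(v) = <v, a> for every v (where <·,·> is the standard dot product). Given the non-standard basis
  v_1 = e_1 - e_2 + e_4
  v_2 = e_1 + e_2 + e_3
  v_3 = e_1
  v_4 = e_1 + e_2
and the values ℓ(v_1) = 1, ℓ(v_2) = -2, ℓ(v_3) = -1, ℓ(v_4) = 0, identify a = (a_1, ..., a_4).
a = (-1, 1, -2, 3)

Write a = (a_1, ..., a_4) in the standard basis. For each basis vector v_i, ℓ(v_i) = <v_i, a> is a linear equation in the a_j's. Collect the n equations into a matrix system V a = ℓ, where row i of V is v_i (expressed in the standard basis). Since V is invertible (lower-triangular with 1s on the diagonal, up to permutation), solve by back-substitution:
  V =
[[1, -1, 0, 1],
 [1, 1, 1, 0],
 [1, 0, 0, 0],
 [1, 1, 0, 0]]
  V a = (1, -2, -1, 0)
Solving gives a = (-1, 1, -2, 3).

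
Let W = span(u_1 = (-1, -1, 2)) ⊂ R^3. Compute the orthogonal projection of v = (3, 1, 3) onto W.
proj_W(v) = (-1/3, -1/3, 2/3)

Set up U = [u_1 | ... | u_1] ∈ R^(3×1). The projector onto W = col(U) is P = U (U^T U)^(-1) U^T.
Compute U^T U =
  [6],
and U^T v = (2).
Solve U^T U · c = U^T v for the coefficients: c = (1/3). The projection is proj_W(v) = U c.
Check: (v - proj_W(v)) · u_1 = 0  (should be 0).
Result: proj_W(v) = (-1/3, -1/3, 2/3).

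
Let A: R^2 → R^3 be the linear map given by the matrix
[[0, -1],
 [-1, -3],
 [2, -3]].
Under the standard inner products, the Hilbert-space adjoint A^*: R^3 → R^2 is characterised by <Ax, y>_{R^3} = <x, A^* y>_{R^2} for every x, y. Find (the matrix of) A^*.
A^* = A^T =
[[0, -1, 2],
 [-1, -3, -3]]

For real matrices with standard dot products, the defining identity <Ax, y> = <x, A^* y> gives (Ax)^T y = x^T (A^*) y, i.e. x^T A^T y = x^T (A^*) y. Since this holds for all x, y, we must have A^* = A^T. Therefore
A^* =
[[0, -1, 2],
 [-1, -3, -3]].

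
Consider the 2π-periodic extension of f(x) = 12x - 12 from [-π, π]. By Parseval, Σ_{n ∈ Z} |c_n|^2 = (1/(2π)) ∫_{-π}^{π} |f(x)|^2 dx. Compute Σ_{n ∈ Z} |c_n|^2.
Σ |c_n|^2 = 48π^2 + 144

Expand and integrate term by term over [-π, π]:
  ∫ (12x)^2 dx = 144·(2π^3/3); ∫ 2·12·(-12)·x dx = 0 (odd integrand); ∫ (-12)^2 dx = 144·2π.
So (1/(2π)) ∫_{-π}^{π} (12x - 12)^2 dx = 144π^2/3 + 144 = 48π^2 + 144.
Parseval ⇒ Σ |c_n|^2 = 48π^2 + 144.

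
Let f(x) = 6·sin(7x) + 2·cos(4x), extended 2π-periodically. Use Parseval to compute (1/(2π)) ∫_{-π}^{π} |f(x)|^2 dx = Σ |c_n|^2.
Σ |c_n|^2 = 20

Expand |f|^2 and use orthogonality of {sin(nx), cos(mx)} on [-π, π]:
  ∫_{-π}^{π} sin(nx)^2 dx = π, ∫ cos(mx)^2 dx = π, and cross terms integrate to 0.
So ∫_{-π}^{π} f(x)^2 dx = 6^2 · π + 2^2 · π = (36 + 4)π.
Divide by 2π: (36 + 4)/2 = 20.
By Parseval, this equals Σ |c_n|^2.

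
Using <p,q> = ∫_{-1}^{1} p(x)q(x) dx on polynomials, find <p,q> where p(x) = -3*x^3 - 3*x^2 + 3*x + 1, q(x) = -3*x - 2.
<p,q> = -12/5

Expand the product: p(x)·q(x) = 9*x^4 + 15*x^3 - 3*x^2 - 9*x - 2.
∫_{-1}^{1} of each monomial x^k gives [2/(k+1) if k even, 0 if k odd]. Integrating term-by-term (or equivalently evaluating the antiderivative F(x) = 9*x^5/5 + 15*x^4/4 - x^3 - 9*x^2/2 - 2*x at the endpoints):
  F(1) − F(−1) = -39/20 − (9/20) = -12/5.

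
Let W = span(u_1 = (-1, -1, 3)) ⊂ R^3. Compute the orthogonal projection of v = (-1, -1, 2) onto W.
proj_W(v) = (-8/11, -8/11, 24/11)

Set up U = [u_1 | ... | u_1] ∈ R^(3×1). The projector onto W = col(U) is P = U (U^T U)^(-1) U^T.
Compute U^T U =
  [11],
and U^T v = (8).
Solve U^T U · c = U^T v for the coefficients: c = (8/11). The projection is proj_W(v) = U c.
Check: (v - proj_W(v)) · u_1 = 0  (should be 0).
Result: proj_W(v) = (-8/11, -8/11, 24/11).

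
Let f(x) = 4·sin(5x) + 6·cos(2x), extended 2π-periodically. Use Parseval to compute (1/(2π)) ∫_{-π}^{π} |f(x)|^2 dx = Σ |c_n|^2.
Σ |c_n|^2 = 26

Expand |f|^2 and use orthogonality of {sin(nx), cos(mx)} on [-π, π]:
  ∫_{-π}^{π} sin(nx)^2 dx = π, ∫ cos(mx)^2 dx = π, and cross terms integrate to 0.
So ∫_{-π}^{π} f(x)^2 dx = 4^2 · π + 6^2 · π = (16 + 36)π.
Divide by 2π: (16 + 36)/2 = 26.
By Parseval, this equals Σ |c_n|^2.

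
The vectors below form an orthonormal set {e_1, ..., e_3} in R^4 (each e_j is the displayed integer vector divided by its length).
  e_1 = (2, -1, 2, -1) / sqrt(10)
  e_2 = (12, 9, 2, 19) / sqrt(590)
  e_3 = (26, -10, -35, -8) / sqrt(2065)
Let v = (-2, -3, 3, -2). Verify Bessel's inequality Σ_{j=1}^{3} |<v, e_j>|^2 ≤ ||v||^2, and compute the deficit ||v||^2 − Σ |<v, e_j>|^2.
Σ |<v, e_j>|^2 = 789/35; ||v||^2 = 26; deficit = 121/35

Write each e_j = u_j / sqrt(<u_j, u_j>) where u_j is the displayed integer vector. Then <v, e_j> = <v, u_j> / sqrt(<u_j, u_j>), so |<v, e_j>|^2 = <v, u_j>^2 / <u_j, u_j>.
Coefficients: <v, e_1> = 7/sqrt(10), <v, e_2> = -83/sqrt(590), <v, e_3> = -111/sqrt(2065).
Square and sum: Σ |<v, e_j>|^2 = 789/35.
Compute ||v||^2 = v·v = 26.
Deficit = 26 − 789/35 = 121/35 ≥ 0, confirming Bessel's inequality. (The deficit equals ||v − Σ <v,e_j> e_j||^2, the squared distance from v to span{e_j}.)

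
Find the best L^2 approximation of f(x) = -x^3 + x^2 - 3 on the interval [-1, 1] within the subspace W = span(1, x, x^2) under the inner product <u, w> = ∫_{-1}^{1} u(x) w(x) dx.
g(x) = x^2 - 3*x/5 - 3

The best approximation g ∈ W is the orthogonal projection of f onto W. Writing g = a_0 + a_1 x + a_2 x^2, the coefficients solve the normal equations G · a = b where
  G_{ij} = <φ_i, φ_j> and b_i = <f, φ_i>, with φ_0 = 1, φ_1 = x, φ_2 = x^2.
G =
  [2, 0, 2/3]
  [0, 2/3, 0]
  [2/3, 0, 2/5],
b = (-16/3, -2/5, -8/5).
Solving gives a_0 = -3, a_1 = -3/5, a_2 = 1, so
  g(x) = x^2 - 3*x/5 - 3.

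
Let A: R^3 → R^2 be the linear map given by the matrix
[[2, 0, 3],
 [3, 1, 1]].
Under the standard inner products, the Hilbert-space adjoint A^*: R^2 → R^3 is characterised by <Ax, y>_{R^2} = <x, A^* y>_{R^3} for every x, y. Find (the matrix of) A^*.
A^* = A^T =
[[2, 3],
 [0, 1],
 [3, 1]]

For real matrices with standard dot products, the defining identity <Ax, y> = <x, A^* y> gives (Ax)^T y = x^T (A^*) y, i.e. x^T A^T y = x^T (A^*) y. Since this holds for all x, y, we must have A^* = A^T. Therefore
A^* =
[[2, 3],
 [0, 1],
 [3, 1]].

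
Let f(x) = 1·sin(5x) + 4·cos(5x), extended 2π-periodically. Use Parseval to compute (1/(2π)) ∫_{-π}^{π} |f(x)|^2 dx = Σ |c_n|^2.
Σ |c_n|^2 = 17/2

Expand |f|^2 and use orthogonality of {sin(nx), cos(mx)} on [-π, π]:
  ∫_{-π}^{π} sin(nx)^2 dx = π, ∫ cos(mx)^2 dx = π, and cross terms integrate to 0.
So ∫_{-π}^{π} f(x)^2 dx = 1^2 · π + 4^2 · π = (1 + 16)π.
Divide by 2π: (1 + 16)/2 = 17/2.
By Parseval, this equals Σ |c_n|^2.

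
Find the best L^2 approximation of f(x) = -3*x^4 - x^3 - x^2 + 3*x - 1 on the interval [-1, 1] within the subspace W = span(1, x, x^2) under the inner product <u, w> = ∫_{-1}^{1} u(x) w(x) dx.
g(x) = -25*x^2/7 + 12*x/5 - 26/35

The best approximation g ∈ W is the orthogonal projection of f onto W. Writing g = a_0 + a_1 x + a_2 x^2, the coefficients solve the normal equations G · a = b where
  G_{ij} = <φ_i, φ_j> and b_i = <f, φ_i>, with φ_0 = 1, φ_1 = x, φ_2 = x^2.
G =
  [2, 0, 2/3]
  [0, 2/3, 0]
  [2/3, 0, 2/5],
b = (-58/15, 8/5, -202/105).
Solving gives a_0 = -26/35, a_1 = 12/5, a_2 = -25/7, so
  g(x) = -25*x^2/7 + 12*x/5 - 26/35.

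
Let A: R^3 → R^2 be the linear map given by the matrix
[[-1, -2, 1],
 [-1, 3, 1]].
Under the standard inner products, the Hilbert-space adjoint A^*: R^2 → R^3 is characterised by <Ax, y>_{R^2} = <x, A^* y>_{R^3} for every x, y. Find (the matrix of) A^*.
A^* = A^T =
[[-1, -1],
 [-2, 3],
 [1, 1]]

For real matrices with standard dot products, the defining identity <Ax, y> = <x, A^* y> gives (Ax)^T y = x^T (A^*) y, i.e. x^T A^T y = x^T (A^*) y. Since this holds for all x, y, we must have A^* = A^T. Therefore
A^* =
[[-1, -1],
 [-2, 3],
 [1, 1]].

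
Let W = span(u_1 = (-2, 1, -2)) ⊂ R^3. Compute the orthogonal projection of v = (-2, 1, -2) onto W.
proj_W(v) = (-2, 1, -2)

Set up U = [u_1 | ... | u_1] ∈ R^(3×1). The projector onto W = col(U) is P = U (U^T U)^(-1) U^T.
Compute U^T U =
  [9],
and U^T v = (9).
Solve U^T U · c = U^T v for the coefficients: c = (1). The projection is proj_W(v) = U c.
Check: (v - proj_W(v)) · u_1 = 0  (should be 0).
Result: proj_W(v) = (-2, 1, -2).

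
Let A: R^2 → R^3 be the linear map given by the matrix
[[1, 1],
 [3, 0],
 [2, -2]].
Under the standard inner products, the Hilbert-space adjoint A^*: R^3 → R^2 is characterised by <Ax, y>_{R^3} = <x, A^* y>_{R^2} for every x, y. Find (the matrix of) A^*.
A^* = A^T =
[[1, 3, 2],
 [1, 0, -2]]

For real matrices with standard dot products, the defining identity <Ax, y> = <x, A^* y> gives (Ax)^T y = x^T (A^*) y, i.e. x^T A^T y = x^T (A^*) y. Since this holds for all x, y, we must have A^* = A^T. Therefore
A^* =
[[1, 3, 2],
 [1, 0, -2]].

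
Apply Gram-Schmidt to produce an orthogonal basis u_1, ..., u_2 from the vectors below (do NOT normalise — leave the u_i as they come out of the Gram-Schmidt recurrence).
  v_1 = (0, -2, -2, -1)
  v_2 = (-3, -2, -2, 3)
Orthogonal basis:
  u_1 = (0, -2, -2, -1)
  u_2 = (-3, -8/9, -8/9, 32/9)

Apply the Gram-Schmidt recurrence
  u_1 = v_1
  u_i = v_i − Σ_{j<i} ((v_i · u_j) / (u_j · u_j)) · u_j.

Step by step this gives:
  u_1 = (0, -2, -2, -1)
  u_2 = (-3, -8/9, -8/9, 32/9)

Orthogonality check:
  u_2 · u_1 = 0 (should be 0)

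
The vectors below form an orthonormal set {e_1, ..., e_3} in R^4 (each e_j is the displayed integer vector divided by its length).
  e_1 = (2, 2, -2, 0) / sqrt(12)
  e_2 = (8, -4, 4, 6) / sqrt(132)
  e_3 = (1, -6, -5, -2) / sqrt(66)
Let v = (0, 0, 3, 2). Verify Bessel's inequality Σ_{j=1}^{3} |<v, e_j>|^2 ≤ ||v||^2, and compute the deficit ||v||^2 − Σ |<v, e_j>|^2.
Σ |<v, e_j>|^2 = 77/6; ||v||^2 = 13; deficit = 1/6

Write each e_j = u_j / sqrt(<u_j, u_j>) where u_j is the displayed integer vector. Then <v, e_j> = <v, u_j> / sqrt(<u_j, u_j>), so |<v, e_j>|^2 = <v, u_j>^2 / <u_j, u_j>.
Coefficients: <v, e_1> = -6/sqrt(12), <v, e_2> = 24/sqrt(132), <v, e_3> = -19/sqrt(66).
Square and sum: Σ |<v, e_j>|^2 = 77/6.
Compute ||v||^2 = v·v = 13.
Deficit = 13 − 77/6 = 1/6 ≥ 0, confirming Bessel's inequality. (The deficit equals ||v − Σ <v,e_j> e_j||^2, the squared distance from v to span{e_j}.)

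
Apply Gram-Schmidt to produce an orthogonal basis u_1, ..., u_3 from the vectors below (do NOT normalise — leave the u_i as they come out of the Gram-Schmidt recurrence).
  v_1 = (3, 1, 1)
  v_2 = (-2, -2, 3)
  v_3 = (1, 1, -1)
Orthogonal basis:
  u_1 = (3, 1, 1)
  u_2 = (-7/11, -17/11, 38/11)
  u_3 = (-5/81, 11/81, 4/81)

Apply the Gram-Schmidt recurrence
  u_1 = v_1
  u_i = v_i − Σ_{j<i} ((v_i · u_j) / (u_j · u_j)) · u_j.

Step by step this gives:
  u_1 = (3, 1, 1)
  u_2 = (-7/11, -17/11, 38/11)
  u_3 = (-5/81, 11/81, 4/81)

Orthogonality check:
  u_2 · u_1 = 0 (should be 0)
  u_3 · u_1 = 0 (should be 0)
  u_3 · u_2 = 0 (should be 0)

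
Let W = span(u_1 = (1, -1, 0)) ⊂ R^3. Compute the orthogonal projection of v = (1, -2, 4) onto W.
proj_W(v) = (3/2, -3/2, 0)

Set up U = [u_1 | ... | u_1] ∈ R^(3×1). The projector onto W = col(U) is P = U (U^T U)^(-1) U^T.
Compute U^T U =
  [2],
and U^T v = (3).
Solve U^T U · c = U^T v for the coefficients: c = (3/2). The projection is proj_W(v) = U c.
Check: (v - proj_W(v)) · u_1 = 0  (should be 0).
Result: proj_W(v) = (3/2, -3/2, 0).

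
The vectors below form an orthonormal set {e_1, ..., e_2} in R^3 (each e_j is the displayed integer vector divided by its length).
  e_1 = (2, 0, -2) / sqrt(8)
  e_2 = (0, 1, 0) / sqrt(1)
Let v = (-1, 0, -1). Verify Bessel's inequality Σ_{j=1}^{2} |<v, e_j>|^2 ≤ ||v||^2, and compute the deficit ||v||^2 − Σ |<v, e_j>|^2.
Σ |<v, e_j>|^2 = 0; ||v||^2 = 2; deficit = 2

Write each e_j = u_j / sqrt(<u_j, u_j>) where u_j is the displayed integer vector. Then <v, e_j> = <v, u_j> / sqrt(<u_j, u_j>), so |<v, e_j>|^2 = <v, u_j>^2 / <u_j, u_j>.
Coefficients: <v, e_1> = 0/sqrt(8), <v, e_2> = 0/sqrt(1).
Square and sum: Σ |<v, e_j>|^2 = 0.
Compute ||v||^2 = v·v = 2.
Deficit = 2 − 0 = 2 ≥ 0, confirming Bessel's inequality. (The deficit equals ||v − Σ <v,e_j> e_j||^2, the squared distance from v to span{e_j}.)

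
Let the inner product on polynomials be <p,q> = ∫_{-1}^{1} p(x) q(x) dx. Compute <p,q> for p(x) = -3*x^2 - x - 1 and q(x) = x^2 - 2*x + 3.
<p,q> = -188/15

Expand the product: p(x)·q(x) = -3*x^4 + 5*x^3 - 8*x^2 - x - 3.
∫_{-1}^{1} of each monomial x^k gives [2/(k+1) if k even, 0 if k odd]. Integrating term-by-term (or equivalently evaluating the antiderivative F(x) = -3*x^5/5 + 5*x^4/4 - 8*x^3/3 - x^2/2 - 3*x at the endpoints):
  F(1) − F(−1) = -331/60 − (421/60) = -188/15.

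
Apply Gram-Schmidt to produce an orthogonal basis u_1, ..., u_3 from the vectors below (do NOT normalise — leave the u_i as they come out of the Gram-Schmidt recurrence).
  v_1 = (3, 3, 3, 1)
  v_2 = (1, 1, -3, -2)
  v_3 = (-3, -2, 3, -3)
Orthogonal basis:
  u_1 = (3, 3, 3, 1)
  u_2 = (43/28, 43/28, -69/28, -51/28)
  u_3 = (-391/395, 4/395, 903/395, -1548/395)

Apply the Gram-Schmidt recurrence
  u_1 = v_1
  u_i = v_i − Σ_{j<i} ((v_i · u_j) / (u_j · u_j)) · u_j.

Step by step this gives:
  u_1 = (3, 3, 3, 1)
  u_2 = (43/28, 43/28, -69/28, -51/28)
  u_3 = (-391/395, 4/395, 903/395, -1548/395)

Orthogonality check:
  u_2 · u_1 = 0 (should be 0)
  u_3 · u_1 = 0 (should be 0)
  u_3 · u_2 = 0 (should be 0)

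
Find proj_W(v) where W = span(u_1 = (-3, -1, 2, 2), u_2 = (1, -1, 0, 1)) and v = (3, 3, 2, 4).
proj_W(v) = (4/3, -4/3, 0, 4/3)

Set up U = [u_1 | ... | u_2] ∈ R^(4×2). The projector onto W = col(U) is P = U (U^T U)^(-1) U^T.
Compute U^T U =
  [18, 0]
  [0, 3],
and U^T v = (0, 4).
Solve U^T U · c = U^T v for the coefficients: c = (0, 4/3). The projection is proj_W(v) = U c.
Check: (v - proj_W(v)) · u_1 = 0  (should be 0).
Check: (v - proj_W(v)) · u_2 = 0  (should be 0).
Result: proj_W(v) = (4/3, -4/3, 0, 4/3).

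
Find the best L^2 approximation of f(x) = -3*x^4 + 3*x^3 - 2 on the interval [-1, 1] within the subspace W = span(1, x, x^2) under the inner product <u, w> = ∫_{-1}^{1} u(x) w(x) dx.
g(x) = -18*x^2/7 + 9*x/5 - 61/35

The best approximation g ∈ W is the orthogonal projection of f onto W. Writing g = a_0 + a_1 x + a_2 x^2, the coefficients solve the normal equations G · a = b where
  G_{ij} = <φ_i, φ_j> and b_i = <f, φ_i>, with φ_0 = 1, φ_1 = x, φ_2 = x^2.
G =
  [2, 0, 2/3]
  [0, 2/3, 0]
  [2/3, 0, 2/5],
b = (-26/5, 6/5, -46/21).
Solving gives a_0 = -61/35, a_1 = 9/5, a_2 = -18/7, so
  g(x) = -18*x^2/7 + 9*x/5 - 61/35.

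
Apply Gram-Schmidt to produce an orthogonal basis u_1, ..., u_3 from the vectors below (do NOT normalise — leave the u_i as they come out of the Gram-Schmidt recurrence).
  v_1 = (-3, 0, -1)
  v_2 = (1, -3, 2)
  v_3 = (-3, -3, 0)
Orthogonal basis:
  u_1 = (-3, 0, -1)
  u_2 = (-1/2, -3, 3/2)
  u_3 = (18/115, -6/23, -54/115)

Apply the Gram-Schmidt recurrence
  u_1 = v_1
  u_i = v_i − Σ_{j<i} ((v_i · u_j) / (u_j · u_j)) · u_j.

Step by step this gives:
  u_1 = (-3, 0, -1)
  u_2 = (-1/2, -3, 3/2)
  u_3 = (18/115, -6/23, -54/115)

Orthogonality check:
  u_2 · u_1 = 0 (should be 0)
  u_3 · u_1 = 0 (should be 0)
  u_3 · u_2 = 0 (should be 0)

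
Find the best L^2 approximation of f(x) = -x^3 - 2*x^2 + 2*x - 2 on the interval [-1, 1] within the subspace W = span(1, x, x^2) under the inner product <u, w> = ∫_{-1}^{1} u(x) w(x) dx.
g(x) = -2*x^2 + 7*x/5 - 2

The best approximation g ∈ W is the orthogonal projection of f onto W. Writing g = a_0 + a_1 x + a_2 x^2, the coefficients solve the normal equations G · a = b where
  G_{ij} = <φ_i, φ_j> and b_i = <f, φ_i>, with φ_0 = 1, φ_1 = x, φ_2 = x^2.
G =
  [2, 0, 2/3]
  [0, 2/3, 0]
  [2/3, 0, 2/5],
b = (-16/3, 14/15, -32/15).
Solving gives a_0 = -2, a_1 = 7/5, a_2 = -2, so
  g(x) = -2*x^2 + 7*x/5 - 2.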